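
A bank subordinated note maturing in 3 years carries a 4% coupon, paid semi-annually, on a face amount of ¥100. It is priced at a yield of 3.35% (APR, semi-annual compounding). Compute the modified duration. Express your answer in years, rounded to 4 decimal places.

Periodic yield y = 0.01675. First find Macaulay duration:
  t   CF        PV=CF/(1+0.01675)^t    t·PV
  1         2.00         1.9671         1.9671
  2         2.00         1.9346         3.8693
  3         2.00         1.9028         5.7083
  4         2.00         1.8714         7.4857
  5         2.00         1.8406         9.2030
  6       102.00        92.3241       553.9446
  Σ                    101.8406       582.1780
P = 101.8406; Macaulay duration = 582.1780 / 101.8406 = 5.71656 half-year periods = 2.85828 years.
Modified duration = D_Mac / (1 + y) = 2.85828 / 1.01675 = 2.81119 years.

2.8112 years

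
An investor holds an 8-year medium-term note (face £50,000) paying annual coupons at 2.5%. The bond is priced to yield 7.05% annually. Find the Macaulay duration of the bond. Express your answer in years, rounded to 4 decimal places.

Periodic yield y = 0.0705. Discount each cash flow and weight by its year:
  t   CF        PV=CF/(1+0.0705)^t    t·PV
  1     1,250.00     1,167.6787     1,167.6787
  2     1,250.00     1,090.7788     2,181.5575
  3     1,250.00     1,018.9433     3,056.8298
  4     1,250.00       951.8386     3,807.3545
  5     1,250.00       889.1533     4,445.7666
  6     1,250.00       830.5963     4,983.5777
  7     1,250.00       775.8956     5,431.2695
  8    51,250.00    29,716.6943   237,733.5544
  Σ                 36,441.5788   262,807.5886
Price P = Σ PV = 36,441.5788.
Macaulay duration = Σ(t·PV) / P = 262,807.5886 / 36,441.5788 = 7.21175 years.

7.2118 years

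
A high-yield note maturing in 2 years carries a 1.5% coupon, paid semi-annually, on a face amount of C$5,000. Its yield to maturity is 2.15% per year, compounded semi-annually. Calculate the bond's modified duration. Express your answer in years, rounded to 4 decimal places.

Periodic yield y = 0.01075. First find Macaulay duration:
  t   CF        PV=CF/(1+0.01075)^t    t·PV
  1        37.50        37.1012        37.1012
  2        37.50        36.7066        73.4131
  3        37.50        36.3162       108.9485
  4     5,037.50     4,826.5861    19,306.3445
  Σ                  4,936.7100    19,525.8073
P = 4,936.7100; Macaulay duration = 19,525.8073 / 4,936.7100 = 3.95523 half-year periods = 1.97761 years.
Modified duration = D_Mac / (1 + y) = 1.97761 / 1.01075 = 1.95658 years.

1.9566 years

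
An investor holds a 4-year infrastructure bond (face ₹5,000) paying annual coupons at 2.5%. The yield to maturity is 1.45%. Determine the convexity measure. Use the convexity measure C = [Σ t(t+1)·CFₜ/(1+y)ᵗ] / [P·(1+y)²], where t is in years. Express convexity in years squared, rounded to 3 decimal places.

With y = 0.0145:
  t   CF        PV=CF/(1+0.0145)^t    t·PV        t(t+1)·PV
  1       125.00       123.2134       123.2134         246.4268
  2       125.00       121.4523       242.9047         728.7141
  3       125.00       119.7165       359.1494       1,436.5975
  4     5,125.00     4,838.2206    19,352.8823      96,764.4116
  Σ                  5,202.6028    20,078.1498      99,176.1499
P = 5,202.6028.
Convexity = Σ t(t+1)·PV / [P·(1+y)²] = 99,176.1499 / (5,202.6028 × 1.029210) = 18.52177.

18.522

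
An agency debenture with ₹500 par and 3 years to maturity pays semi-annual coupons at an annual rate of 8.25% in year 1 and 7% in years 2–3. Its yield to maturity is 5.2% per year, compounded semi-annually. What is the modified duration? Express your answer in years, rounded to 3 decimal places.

2.672 years

Periodic yield y = 0.026. First find Macaulay duration:
  t   CF        PV=CF/(1+0.026)^t    t·PV
  1       20.625        20.1023        20.1023
  2       20.625        19.5929        39.1858
  3       17.500        16.2030        48.6091
  4       17.500        15.7924        63.1697
  5       17.500        15.3922        76.9611
  6      517.500       443.6354     2,661.8124
  Σ                    530.7183     2,909.8404
P = 530.7183; Macaulay duration = 2,909.8404 / 530.7183 = 5.48283 half-year periods = 2.74142 years.
Modified duration = D_Mac / (1 + y) = 2.74142 / 1.026 = 2.67195 years.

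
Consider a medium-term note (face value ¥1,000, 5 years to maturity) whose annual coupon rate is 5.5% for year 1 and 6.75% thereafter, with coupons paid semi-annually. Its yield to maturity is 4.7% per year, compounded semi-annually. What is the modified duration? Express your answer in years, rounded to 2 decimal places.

4.30 years

Periodic yield y = 0.0235. First find Macaulay duration:
  t   CF        PV=CF/(1+0.0235)^t    t·PV
  1        27.50        26.8686        26.8686
  2        27.50        26.2517        52.5033
  3        33.75        31.4782        94.4347
  4        33.75        30.7555       123.0219
  5        33.75        30.0493       150.2466
  6        33.75        29.3594       176.1562
  7        33.75        28.6853       200.7968
  8        33.75        28.0266       224.2131
  9        33.75        27.3831       246.4482
  10    1,033.75       819.4775     8,194.7754
  Σ                  1,078.3352     9,489.4648
P = 1,078.3352; Macaulay duration = 9,489.4648 / 1,078.3352 = 8.80011 half-year periods = 4.40005 years.
Modified duration = D_Mac / (1 + y) = 4.40005 / 1.0235 = 4.29903 years.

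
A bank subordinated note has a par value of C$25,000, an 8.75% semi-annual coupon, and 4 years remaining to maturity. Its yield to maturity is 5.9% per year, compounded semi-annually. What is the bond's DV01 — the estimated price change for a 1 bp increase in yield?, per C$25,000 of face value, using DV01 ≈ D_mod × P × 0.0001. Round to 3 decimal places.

Periodic yield y = 0.0295.
  t   CF        PV=CF/(1+0.0295)^t    t·PV
  1     1,093.75     1,062.4089     1,062.4089
  2     1,093.75     1,031.9659     2,063.9319
  3     1,093.75     1,002.3953     3,007.1858
  4     1,093.75       973.6720     3,894.6878
  5     1,093.75       945.7717     4,728.8585
  6     1,093.75       918.6709     5,512.0254
  7     1,093.75       892.3467     6,246.4267
  8    26,093.75    20,678.8170   165,430.5359
  Σ                 27,506.0484   191,946.0609
P = 27,506.0484; D_Mac = 6.97832 half-year periods = 3.48916 yrs; D_mod = 3.38918 yrs.
DV01 ≈ 3.38918 × 27,506.0484 × 0.0001 = 9.322295.

C$9.322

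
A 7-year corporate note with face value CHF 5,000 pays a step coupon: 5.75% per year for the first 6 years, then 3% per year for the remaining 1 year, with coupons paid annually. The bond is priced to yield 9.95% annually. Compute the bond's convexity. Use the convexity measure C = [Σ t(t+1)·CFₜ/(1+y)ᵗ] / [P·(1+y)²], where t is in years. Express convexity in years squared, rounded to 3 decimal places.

With y = 0.0995:
  t   CF        PV=CF/(1+0.0995)^t    t·PV        t(t+1)·PV
  1       287.50       261.4825       261.4825         522.9650
  2       287.50       237.8195       475.6389       1,426.9167
  3       287.50       216.2978       648.8935       2,595.5739
  4       287.50       196.7238       786.8952       3,934.4761
  5       287.50       178.9211       894.6057       5,367.6345
  6       287.50       162.7296       976.3774       6,834.6415
  7     5,150.00     2,651.1884    18,558.3189     148,466.5512
  Σ                  3,905.1627    22,602.2121     169,148.7588
P = 3,905.1627.
Convexity = Σ t(t+1)·PV / [P·(1+y)²] = 169,148.7588 / (3,905.1627 × 1.208900) = 35.82937.

35.829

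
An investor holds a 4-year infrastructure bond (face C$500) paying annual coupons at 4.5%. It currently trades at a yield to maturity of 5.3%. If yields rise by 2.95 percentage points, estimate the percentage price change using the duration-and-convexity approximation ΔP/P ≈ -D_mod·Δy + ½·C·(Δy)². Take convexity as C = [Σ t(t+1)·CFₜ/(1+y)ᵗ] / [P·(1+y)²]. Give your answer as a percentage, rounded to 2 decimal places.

With y = 0.053:
  t   CF        PV=CF/(1+0.053)^t    t·PV        t(t+1)·PV
  1        22.50        21.3675        21.3675          42.7350
  2        22.50        20.2920        40.5841         121.7523
  3        22.50        19.2707        57.8121         231.2484
  4       522.50       424.9842     1,699.9369       8,499.6845
  Σ                    485.9145     1,819.7006       8,895.4202
P = 485.9145; D_Mac = 3.74490 yrs; D_mod = 3.55641 yrs; C = 16.51011.
Duration effect: -3.55641 × (+0.0295) = -0.104914
Convexity effect: 0.5 × 16.51011 × (0.0295)² = +0.0071840
ΔP/P ≈ -0.104914 + 0.0071840 = -0.097730 = -9.7730%.

-9.77%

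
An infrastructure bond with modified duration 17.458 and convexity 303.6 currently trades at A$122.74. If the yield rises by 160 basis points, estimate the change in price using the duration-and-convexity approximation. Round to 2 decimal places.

-A$29.51

Duration effect: -D_mod·Δy = -17.458 × (+0.016) = -0.279328
Convexity effect: ½·C·(Δy)² = 0.5 × 303.6 × (0.016)² = +0.0388608
ΔP/P ≈ -0.279328 + 0.0388608 = -0.2404672
ΔP ≈ 122.74 × (-0.2404672) = -29.514944128.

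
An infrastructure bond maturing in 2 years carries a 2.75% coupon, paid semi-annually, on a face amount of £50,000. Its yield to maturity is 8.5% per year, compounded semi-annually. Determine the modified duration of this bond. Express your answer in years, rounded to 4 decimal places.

Periodic yield y = 0.0425. First find Macaulay duration:
  t   CF        PV=CF/(1+0.0425)^t    t·PV
  1       687.50       659.4724       659.4724
  2       687.50       632.5875     1,265.1749
  3       687.50       606.7985     1,820.3956
  4    50,687.50    42,913.7648   171,655.0593
  Σ                 44,812.6232   175,400.1022
P = 44,812.6232; Macaulay duration = 175,400.1022 / 44,812.6232 = 3.91408 half-year periods = 1.95704 years.
Modified duration = D_Mac / (1 + y) = 1.95704 / 1.0425 = 1.87726 years.

1.8773 years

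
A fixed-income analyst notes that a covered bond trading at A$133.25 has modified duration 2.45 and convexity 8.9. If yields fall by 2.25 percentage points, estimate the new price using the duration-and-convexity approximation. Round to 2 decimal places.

Duration effect: -D_mod·Δy = -2.45 × (-0.0225) = +0.055125
Convexity effect: ½·C·(Δy)² = 0.5 × 8.9 × (-0.0225)² = +0.0022528125
ΔP/P ≈ +0.055125 + 0.0022528125 = +0.0573778125
New price ≈ 133.25 × (1 + 0.0573778125) = 140.895593515625.

A$140.90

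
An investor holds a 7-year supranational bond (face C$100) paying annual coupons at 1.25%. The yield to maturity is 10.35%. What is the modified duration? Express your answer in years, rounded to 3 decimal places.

6.015 years

Periodic yield y = 0.1035. First find Macaulay duration:
  t   CF        PV=CF/(1+0.1035)^t    t·PV
  1         1.25         1.1328         1.1328
  2         1.25         1.0265         2.0530
  3         1.25         0.9302         2.7907
  4         1.25         0.8430         3.3719
  5         1.25         0.7639         3.8196
  6         1.25         0.6923         4.1536
  7       101.25        50.8146       355.7023
  Σ                     56.2033       373.0240
P = 56.2033; Macaulay duration = 373.0240 / 56.2033 = 6.63705 years.
Modified duration = D_Mac / (1 + y) = 6.63705 / 1.1035 = 6.01454 years.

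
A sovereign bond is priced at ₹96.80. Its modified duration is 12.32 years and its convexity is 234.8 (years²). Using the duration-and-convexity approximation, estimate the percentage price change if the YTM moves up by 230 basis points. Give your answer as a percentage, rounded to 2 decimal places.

-22.13%

Duration effect: -D_mod·Δy = -12.32 × (+0.023) = -0.283360
Convexity effect: ½·C·(Δy)² = 0.5 × 234.8 × (0.023)² = +0.0621046
ΔP/P ≈ -0.283360 + 0.0621046 = -0.2212554
= -22.12554%.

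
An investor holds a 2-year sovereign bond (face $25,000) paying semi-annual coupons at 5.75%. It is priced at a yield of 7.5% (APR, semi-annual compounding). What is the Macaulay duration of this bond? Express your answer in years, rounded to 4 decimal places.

Periodic yield y = 0.0375. Discount each cash flow and weight by its period:
  t   CF        PV=CF/(1+0.0375)^t    t·PV
  1       718.75       692.7711       692.7711
  2       718.75       667.7312     1,335.4623
  3       718.75       643.5963     1,930.7889
  4    25,718.75    22,197.1612    88,788.6447
  Σ                 24,201.2597    92,747.6670
Price P = Σ PV = 24,201.2597.
Macaulay duration = Σ(t·PV) / P = 92,747.6670 / 24,201.2597 = 3.83235 half-year periods.
In years: 3.83235 / 2 = 1.91617 years.

1.9162 years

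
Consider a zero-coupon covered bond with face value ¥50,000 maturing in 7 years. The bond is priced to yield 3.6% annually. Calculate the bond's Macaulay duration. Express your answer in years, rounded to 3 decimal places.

A zero-coupon bond has a single cash flow at maturity, so its Macaulay duration equals its maturity: 7 years.

7.000 years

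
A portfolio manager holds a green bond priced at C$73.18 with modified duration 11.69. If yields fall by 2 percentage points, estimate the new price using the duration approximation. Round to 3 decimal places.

Duration approximation: ΔP/P ≈ -D_mod · Δy = -11.69 × (-0.02) = +0.233800.
New price ≈ 73.18 × (1 + 0.233800) = 90.289484.

C$90.289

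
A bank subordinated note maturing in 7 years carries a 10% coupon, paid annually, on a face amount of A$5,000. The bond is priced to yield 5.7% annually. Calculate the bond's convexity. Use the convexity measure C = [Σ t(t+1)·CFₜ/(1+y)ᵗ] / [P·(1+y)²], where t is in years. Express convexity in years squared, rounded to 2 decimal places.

36.32

With y = 0.057:
  t   CF        PV=CF/(1+0.057)^t    t·PV        t(t+1)·PV
  1       500.00       473.0369       473.0369         946.0738
  2       500.00       447.5278       895.0556       2,685.1669
  3       500.00       423.3943     1,270.1830       5,080.7320
  4       500.00       400.5623     1,602.2491       8,011.2457
  5       500.00       378.9615     1,894.8074      11,368.8444
  6       500.00       358.5255     2,151.1532      15,058.0721
  7     5,500.00     3,731.1076    26,117.7535     208,942.0278
  Σ                  6,213.1160    34,404.2387     252,092.1627
P = 6,213.1160.
Convexity = Σ t(t+1)·PV / [P·(1+y)²] = 252,092.1627 / (6,213.1160 × 1.117249) = 36.31616.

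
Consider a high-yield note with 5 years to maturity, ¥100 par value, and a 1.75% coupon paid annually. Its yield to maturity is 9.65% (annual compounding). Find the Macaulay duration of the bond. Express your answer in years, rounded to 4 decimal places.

Periodic yield y = 0.0965. Discount each cash flow and weight by its year:
  t   CF        PV=CF/(1+0.0965)^t    t·PV
  1         1.75         1.5960         1.5960
  2         1.75         1.4555         2.9111
  3         1.75         1.3274         3.9823
  4         1.75         1.2106         4.8424
  5       101.75        64.1935       320.9676
  Σ                     69.7831       334.2994
Price P = Σ PV = 69.7831.
Macaulay duration = Σ(t·PV) / P = 334.2994 / 69.7831 = 4.79055 years.

4.7906 years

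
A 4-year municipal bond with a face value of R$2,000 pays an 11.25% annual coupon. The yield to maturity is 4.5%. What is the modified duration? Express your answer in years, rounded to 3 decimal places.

3.344 years

Periodic yield y = 0.045. First find Macaulay duration:
  t   CF        PV=CF/(1+0.045)^t    t·PV
  1       225.00       215.3110       215.3110
  2       225.00       206.0392       412.0785
  3       225.00       197.1667       591.5002
  4     2,225.00     1,865.7990     7,463.1960
  Σ                  2,484.3160     8,682.0856
P = 2,484.3160; Macaulay duration = 8,682.0856 / 2,484.3160 = 3.49476 years.
Modified duration = D_Mac / (1 + y) = 3.49476 / 1.045 = 3.34427 years.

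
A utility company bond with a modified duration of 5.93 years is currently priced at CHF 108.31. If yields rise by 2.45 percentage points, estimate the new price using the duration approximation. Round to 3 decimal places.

Duration approximation: ΔP/P ≈ -D_mod · Δy = -5.93 × (+0.0245) = -0.145285.
New price ≈ 108.31 × (1 - 0.145285) = 92.57418165.

CHF 92.574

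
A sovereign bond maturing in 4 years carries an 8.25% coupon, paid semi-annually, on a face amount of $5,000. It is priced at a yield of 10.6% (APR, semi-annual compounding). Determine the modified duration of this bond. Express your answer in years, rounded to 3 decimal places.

3.289 years

Periodic yield y = 0.053. First find Macaulay duration:
  t   CF        PV=CF/(1+0.053)^t    t·PV
  1       206.25       195.8689       195.8689
  2       206.25       186.0104       372.0208
  3       206.25       176.6480       529.9441
  4       206.25       167.7569       671.0277
  5       206.25       159.3133       796.5666
  6       206.25       151.2947       907.7682
  7       206.25       143.6797     1,005.7578
  8     5,206.25     3,444.2768    27,554.2146
  Σ                  4,624.8489    32,033.1688
P = 4,624.8489; Macaulay duration = 32,033.1688 / 4,624.8489 = 6.92632 half-year periods = 3.46316 years.
Modified duration = D_Mac / (1 + y) = 3.46316 / 1.053 = 3.28885 years.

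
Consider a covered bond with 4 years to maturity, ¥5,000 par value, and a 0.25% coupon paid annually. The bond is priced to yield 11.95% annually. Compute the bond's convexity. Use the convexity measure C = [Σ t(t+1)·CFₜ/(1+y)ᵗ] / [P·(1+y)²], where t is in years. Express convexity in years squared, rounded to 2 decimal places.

With y = 0.1195:
  t   CF        PV=CF/(1+0.1195)^t    t·PV        t(t+1)·PV
  1        12.50        11.1657        11.1657          22.3314
  2        12.50         9.9738        19.9477          59.8430
  3        12.50         8.9092        26.7275         106.9102
  4     5,012.50     3,191.2292    12,764.9167      63,824.5835
  Σ                  3,221.2779    12,822.7576      64,013.6680
P = 3,221.2779.
Convexity = Σ t(t+1)·PV / [P·(1+y)²] = 64,013.6680 / (3,221.2779 × 1.253280) = 15.85610.

15.86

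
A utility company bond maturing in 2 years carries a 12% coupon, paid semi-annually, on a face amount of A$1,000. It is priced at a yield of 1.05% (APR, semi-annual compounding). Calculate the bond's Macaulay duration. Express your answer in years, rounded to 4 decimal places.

Periodic yield y = 0.00525. Discount each cash flow and weight by its period:
  t   CF        PV=CF/(1+0.00525)^t    t·PV
  1        60.00        59.6866        59.6866
  2        60.00        59.3749       118.7499
  3        60.00        59.0648       177.1945
  4     1,060.00     1,038.0291     4,152.1165
  Σ                  1,216.1555     4,507.7475
Price P = Σ PV = 1,216.1555.
Macaulay duration = Σ(t·PV) / P = 4,507.7475 / 1,216.1555 = 3.70656 half-year periods.
In years: 3.70656 / 2 = 1.85328 years.

1.8533 years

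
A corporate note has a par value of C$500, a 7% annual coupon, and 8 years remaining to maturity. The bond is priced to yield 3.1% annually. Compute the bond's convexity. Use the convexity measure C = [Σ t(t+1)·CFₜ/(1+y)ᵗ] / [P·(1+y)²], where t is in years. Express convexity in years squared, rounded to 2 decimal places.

51.97

With y = 0.031:
  t   CF        PV=CF/(1+0.031)^t    t·PV        t(t+1)·PV
  1        35.00        33.9476        33.9476          67.8952
  2        35.00        32.9269        65.8538         197.5613
  3        35.00        31.9368        95.8105         383.2422
  4        35.00        30.9766       123.9063         619.5315
  5        35.00        30.0452       150.2259         901.3552
  6        35.00        29.1418       174.8507       1,223.9547
  7        35.00        28.2655       197.8588       1,582.8706
  8       535.00       419.0680     3,352.5437      30,172.8932
  Σ                    636.3084     4,194.9973      35,149.3040
P = 636.3084.
Convexity = Σ t(t+1)·PV / [P·(1+y)²] = 35,149.3040 / (636.3084 × 1.062961) = 51.96749.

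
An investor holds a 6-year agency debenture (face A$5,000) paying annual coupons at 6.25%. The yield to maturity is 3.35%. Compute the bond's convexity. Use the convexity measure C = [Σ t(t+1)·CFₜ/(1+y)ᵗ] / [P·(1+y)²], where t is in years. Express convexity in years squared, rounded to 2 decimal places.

32.79

With y = 0.0335:
  t   CF        PV=CF/(1+0.0335)^t    t·PV        t(t+1)·PV
  1       312.50       302.3706       302.3706         604.7412
  2       312.50       292.5695       585.1390       1,755.4170
  3       312.50       283.0861       849.2584       3,397.0335
  4       312.50       273.9101     1,095.6405       5,478.2026
  5       312.50       265.0316     1,325.1579       7,950.9472
  6     5,312.50     4,359.4937    26,156.9624     183,098.7366
  Σ                  5,776.4617    30,314.5287     202,285.0782
P = 5,776.4617.
Convexity = Σ t(t+1)·PV / [P·(1+y)²] = 202,285.0782 / (5,776.4617 × 1.068122) = 32.78544.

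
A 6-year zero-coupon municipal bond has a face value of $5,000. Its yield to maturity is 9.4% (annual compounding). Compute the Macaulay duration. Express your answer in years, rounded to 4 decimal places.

A zero-coupon bond has a single cash flow at maturity, so its Macaulay duration equals its maturity: 6 years.

6.0000 years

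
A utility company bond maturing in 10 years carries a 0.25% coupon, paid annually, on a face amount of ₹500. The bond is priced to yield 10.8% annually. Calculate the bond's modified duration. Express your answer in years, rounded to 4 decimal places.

Periodic yield y = 0.108. First find Macaulay duration:
  t   CF        PV=CF/(1+0.108)^t    t·PV
  1         1.25         1.1282         1.1282
  2         1.25         1.0182         2.0364
  3         1.25         0.9189         2.7568
  4         1.25         0.8294         3.3175
  5         1.25         0.7485         3.7427
  6         1.25         0.6756         4.0534
  7         1.25         0.6097         4.2681
  8         1.25         0.5503         4.4023
  9         1.25         0.4967         4.4699
  10      501.25       179.7450     1,797.4498
  Σ                    186.7204     1,827.6251
P = 186.7204; Macaulay duration = 1,827.6251 / 186.7204 = 9.78803 years.
Modified duration = D_Mac / (1 + y) = 9.78803 / 1.108 = 8.83396 years.

8.8340 years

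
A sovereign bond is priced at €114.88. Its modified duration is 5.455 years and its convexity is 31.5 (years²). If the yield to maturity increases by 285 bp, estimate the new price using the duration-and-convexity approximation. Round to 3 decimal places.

Duration effect: -D_mod·Δy = -5.455 × (+0.0285) = -0.1554675
Convexity effect: ½·C·(Δy)² = 0.5 × 31.5 × (0.0285)² = +0.0127929375
ΔP/P ≈ -0.1554675 + 0.0127929375 = -0.1426745625
New price ≈ 114.88 × (1 - 0.1426745625) = 98.48954626.

€98.490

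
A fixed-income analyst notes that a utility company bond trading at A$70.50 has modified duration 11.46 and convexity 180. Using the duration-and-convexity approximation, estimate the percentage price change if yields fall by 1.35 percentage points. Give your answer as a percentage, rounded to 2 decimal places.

Duration effect: -D_mod·Δy = -11.46 × (-0.0135) = +0.154710
Convexity effect: ½·C·(Δy)² = 0.5 × 180 × (-0.0135)² = +0.0164025
ΔP/P ≈ +0.154710 + 0.0164025 = +0.1711125
= +17.11125%.

+17.11%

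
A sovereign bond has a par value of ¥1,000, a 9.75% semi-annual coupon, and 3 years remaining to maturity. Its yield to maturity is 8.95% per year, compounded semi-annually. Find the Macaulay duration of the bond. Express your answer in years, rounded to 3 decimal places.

2.676 years

Periodic yield y = 0.04475. Discount each cash flow and weight by its period:
  t   CF        PV=CF/(1+0.04475)^t    t·PV
  1        48.75        46.6619        46.6619
  2        48.75        44.6632        89.3264
  3        48.75        42.7501       128.2504
  4        48.75        40.9190       163.6760
  5        48.75        39.1663       195.8316
  6     1,048.75       806.4876     4,838.9256
  Σ                  1,020.6481     5,462.6719
Price P = Σ PV = 1,020.6481.
Macaulay duration = Σ(t·PV) / P = 5,462.6719 / 1,020.6481 = 5.35216 half-year periods.
In years: 5.35216 / 2 = 2.67608 years.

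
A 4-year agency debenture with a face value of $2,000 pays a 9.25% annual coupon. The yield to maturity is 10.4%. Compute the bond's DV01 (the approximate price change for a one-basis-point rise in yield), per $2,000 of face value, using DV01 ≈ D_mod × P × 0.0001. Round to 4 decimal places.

Periodic yield y = 0.104.
  t   CF        PV=CF/(1+0.104)^t    t·PV
  1       185.00       167.5725       167.5725
  2       185.00       151.7867       303.5733
  3       185.00       137.4879       412.4637
  4     2,185.00     1,470.8729     5,883.4916
  Σ                  1,927.7199     6,767.1011
P = 1,927.7199; D_Mac = 3.51042 yrs; D_mod = 3.17973 yrs.
DV01 ≈ 3.17973 × 1,927.7199 × 0.0001 = 0.612962.

$0.6130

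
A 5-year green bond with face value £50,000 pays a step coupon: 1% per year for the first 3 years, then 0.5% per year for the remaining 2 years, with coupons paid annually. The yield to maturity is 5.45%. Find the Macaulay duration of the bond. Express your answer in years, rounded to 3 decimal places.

Periodic yield y = 0.0545. Discount each cash flow and weight by its year:
  t   CF        PV=CF/(1+0.0545)^t    t·PV
  1       500.00       474.1584       474.1584
  2       500.00       449.6523       899.3046
  3       500.00       426.4128     1,279.2385
  4       250.00       202.1872       808.7488
  5    50,250.00    38,539.2400   192,696.1999
  Σ                 40,091.6507   196,157.6501
Price P = Σ PV = 40,091.6507.
Macaulay duration = Σ(t·PV) / P = 196,157.6501 / 40,091.6507 = 4.89273 years.

4.893 years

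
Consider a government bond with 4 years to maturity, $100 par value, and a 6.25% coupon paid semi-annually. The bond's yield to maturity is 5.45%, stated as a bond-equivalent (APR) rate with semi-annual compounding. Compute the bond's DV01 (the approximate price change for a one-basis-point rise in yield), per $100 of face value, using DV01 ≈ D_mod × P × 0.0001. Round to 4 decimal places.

$0.0361

Periodic yield y = 0.02725.
  t   CF        PV=CF/(1+0.02725)^t    t·PV
  1        3.125         3.0421         3.0421
  2        3.125         2.9614         5.9228
  3        3.125         2.8828         8.6485
  4        3.125         2.8064        11.2255
  5        3.125         2.7319        13.6596
  6        3.125         2.6595        15.9567
  7        3.125         2.5889        18.1224
  8      103.125        83.1677       665.3417
  Σ                    102.8407       741.9194
P = 102.8407; D_Mac = 7.21426 half-year periods = 3.60713 yrs; D_mod = 3.51144 yrs.
DV01 ≈ 3.51144 × 102.8407 × 0.0001 = 0.036112.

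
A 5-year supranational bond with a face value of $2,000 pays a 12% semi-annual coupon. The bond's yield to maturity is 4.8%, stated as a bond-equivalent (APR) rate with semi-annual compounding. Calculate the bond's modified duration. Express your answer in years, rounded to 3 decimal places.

Periodic yield y = 0.024. First find Macaulay duration:
  t   CF        PV=CF/(1+0.024)^t    t·PV
  1       120.00       117.1875       117.1875
  2       120.00       114.4409       228.8818
  3       120.00       111.7587       335.2761
  4       120.00       109.1394       436.5575
  5       120.00       106.5814       532.9071
  6       120.00       104.0834       624.5005
  7       120.00       101.6440       711.5077
  8       120.00        99.2617       794.0934
  9       120.00        96.9352       872.4171
  10    2,120.00     1,672.3851    16,723.8512
  Σ                  2,633.4173    21,377.1797
P = 2,633.4173; Macaulay duration = 21,377.1797 / 2,633.4173 = 8.11766 half-year periods = 4.05883 years.
Modified duration = D_Mac / (1 + y) = 4.05883 / 1.024 = 3.96370 years.

3.964 years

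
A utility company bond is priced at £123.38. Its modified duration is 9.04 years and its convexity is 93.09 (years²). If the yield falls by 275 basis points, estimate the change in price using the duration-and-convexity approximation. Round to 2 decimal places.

+£35.02

Duration effect: -D_mod·Δy = -9.04 × (-0.0275) = +0.248600
Convexity effect: ½·C·(Δy)² = 0.5 × 93.09 × (-0.0275)² = +0.03519965625
ΔP/P ≈ +0.248600 + 0.03519965625 = +0.28379965625
ΔP ≈ 123.38 × (+0.28379965625) = +35.015201588125.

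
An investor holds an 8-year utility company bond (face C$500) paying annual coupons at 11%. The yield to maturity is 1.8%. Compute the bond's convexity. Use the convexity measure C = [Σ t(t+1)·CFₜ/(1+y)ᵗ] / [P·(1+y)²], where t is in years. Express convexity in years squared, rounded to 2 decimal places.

With y = 0.018:
  t   CF        PV=CF/(1+0.018)^t    t·PV        t(t+1)·PV
  1        55.00        54.0275        54.0275         108.0550
  2        55.00        53.0722       106.1444         318.4332
  3        55.00        52.1338       156.4014         625.6056
  4        55.00        51.2120       204.8479       1,024.2396
  5        55.00        50.3065       251.5323       1,509.1939
  6        55.00        49.4170       296.5018       2,075.5123
  7        55.00        48.5432       339.8023       2,718.4182
  8       555.00       481.1835     3,849.4683      34,645.2146
  Σ                    839.8956     5,258.7259      43,024.6725
P = 839.8956.
Convexity = Σ t(t+1)·PV / [P·(1+y)²] = 43,024.6725 / (839.8956 × 1.036324) = 49.43069.

49.43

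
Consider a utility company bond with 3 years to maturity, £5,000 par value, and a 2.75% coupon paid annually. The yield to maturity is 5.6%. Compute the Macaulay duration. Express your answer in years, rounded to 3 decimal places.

2.917 years

Periodic yield y = 0.056. Discount each cash flow and weight by its year:
  t   CF        PV=CF/(1+0.056)^t    t·PV
  1       137.50       130.2083       130.2083
  2       137.50       123.3033       246.6067
  3     5,137.50     4,362.7475    13,088.2426
  Σ                  4,616.2592    13,465.0576
Price P = Σ PV = 4,616.2592.
Macaulay duration = Σ(t·PV) / P = 13,465.0576 / 4,616.2592 = 2.91688 years.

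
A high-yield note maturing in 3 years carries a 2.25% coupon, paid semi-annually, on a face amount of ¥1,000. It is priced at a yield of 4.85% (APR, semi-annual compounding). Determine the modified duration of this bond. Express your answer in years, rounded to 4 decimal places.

2.8450 years

Periodic yield y = 0.02425. First find Macaulay duration:
  t   CF        PV=CF/(1+0.02425)^t    t·PV
  1        11.25        10.9836        10.9836
  2        11.25        10.7236        21.4472
  3        11.25        10.4697        31.4091
  4        11.25        10.2218        40.8873
  5        11.25         9.9798        49.8991
  6     1,011.25       875.8358     5,255.0149
  Σ                    928.2144     5,409.6413
P = 928.2144; Macaulay duration = 5,409.6413 / 928.2144 = 5.82801 half-year periods = 2.91400 years.
Modified duration = D_Mac / (1 + y) = 2.91400 / 1.02425 = 2.84501 years.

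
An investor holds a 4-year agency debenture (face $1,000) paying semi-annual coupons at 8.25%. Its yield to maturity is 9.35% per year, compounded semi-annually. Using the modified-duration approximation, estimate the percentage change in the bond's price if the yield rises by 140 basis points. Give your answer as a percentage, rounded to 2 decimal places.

Periodic yield y = 0.04675. Modified duration first:
  t   CF        PV=CF/(1+0.04675)^t    t·PV
  1        41.25        39.4077        39.4077
  2        41.25        37.6477        75.2953
  3        41.25        35.9662       107.8987
  4        41.25        34.3599       137.4397
  5        41.25        32.8253       164.1267
  6        41.25        31.3593       188.1557
  7        41.25        29.9587       209.7110
  8     1,041.25       722.4558     5,779.6461
  Σ                    963.9806     6,701.6808
P = 963.9806; D_Mac = 6.95209 half-year periods = 3.47605 yrs; D_mod = 3.47605/(1+0.04675) = 3.32080 yrs.
ΔP/P ≈ -D_mod · Δy = -3.32080 × (+0.014) = -0.046491 = -4.6491%.

-4.65%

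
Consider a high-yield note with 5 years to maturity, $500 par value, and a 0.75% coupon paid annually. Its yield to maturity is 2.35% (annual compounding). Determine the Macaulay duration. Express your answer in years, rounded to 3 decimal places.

4.923 years

Periodic yield y = 0.0235. Discount each cash flow and weight by its year:
  t   CF        PV=CF/(1+0.0235)^t    t·PV
  1         3.75         3.6639         3.6639
  2         3.75         3.5798         7.1595
  3         3.75         3.4976        10.4927
  4         3.75         3.4173        13.6691
  5       503.75       448.5138     2,242.5691
  Σ                    462.6723     2,277.5544
Price P = Σ PV = 462.6723.
Macaulay duration = Σ(t·PV) / P = 2,277.5544 / 462.6723 = 4.92261 years.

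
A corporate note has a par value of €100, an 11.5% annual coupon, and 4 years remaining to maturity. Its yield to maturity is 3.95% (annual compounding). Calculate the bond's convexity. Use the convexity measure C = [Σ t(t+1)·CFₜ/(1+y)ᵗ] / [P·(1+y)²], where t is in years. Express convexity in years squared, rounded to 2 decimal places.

15.39

With y = 0.0395:
  t   CF        PV=CF/(1+0.0395)^t    t·PV        t(t+1)·PV
  1        11.50        11.0630        11.0630          22.1260
  2        11.50        10.6426        21.2853          63.8558
  3        11.50        10.2382        30.7147         122.8586
  4       111.50        95.4942       381.9767       1,909.8836
  Σ                    127.4380       445.0396       2,118.7239
P = 127.4380.
Convexity = Σ t(t+1)·PV / [P·(1+y)²] = 2,118.7239 / (127.4380 × 1.080560) = 15.38602.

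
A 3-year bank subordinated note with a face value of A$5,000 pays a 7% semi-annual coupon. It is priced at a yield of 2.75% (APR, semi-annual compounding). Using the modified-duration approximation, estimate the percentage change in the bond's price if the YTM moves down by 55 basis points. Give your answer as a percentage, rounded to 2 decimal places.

+1.50%

Periodic yield y = 0.01375. Modified duration first:
  t   CF        PV=CF/(1+0.01375)^t    t·PV
  1       175.00       172.6264       172.6264
  2       175.00       170.2850       340.5699
  3       175.00       167.9753       503.9259
  4       175.00       165.6970       662.7879
  5       175.00       163.4495       817.2477
  6     5,175.00     4,767.8782    28,607.2691
  Σ                  5,607.9114    31,104.4270
P = 5,607.9114; D_Mac = 5.54653 half-year periods = 2.77326 yrs; D_mod = 2.77326/(1+0.01375) = 2.73565 yrs.
ΔP/P ≈ -D_mod · Δy = -2.73565 × (-0.0055) = +0.015046 = +1.5046%.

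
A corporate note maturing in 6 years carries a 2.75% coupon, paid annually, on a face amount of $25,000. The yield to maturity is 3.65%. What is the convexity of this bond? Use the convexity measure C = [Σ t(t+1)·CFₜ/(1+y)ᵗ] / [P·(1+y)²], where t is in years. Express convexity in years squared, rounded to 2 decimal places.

35.65

With y = 0.0365:
  t   CF        PV=CF/(1+0.0365)^t    t·PV        t(t+1)·PV
  1       687.50       663.2899       663.2899       1,326.5798
  2       687.50       639.9324     1,279.8648       3,839.5943
  3       687.50       617.3974     1,852.1921       7,408.7686
  4       687.50       595.6559     2,382.6238      11,913.1188
  5       687.50       574.6801     2,873.4006      17,240.4035
  6    25,687.50    20,716.0047   124,296.0281     870,072.1969
  Σ                 23,806.9604   133,347.3993     911,800.6619
P = 23,806.9604.
Convexity = Σ t(t+1)·PV / [P·(1+y)²] = 911,800.6619 / (23,806.9604 × 1.074332) = 35.64982.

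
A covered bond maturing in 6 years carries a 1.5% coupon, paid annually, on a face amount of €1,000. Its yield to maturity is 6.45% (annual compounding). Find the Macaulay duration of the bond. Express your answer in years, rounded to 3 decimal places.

Periodic yield y = 0.0645. Discount each cash flow and weight by its year:
  t   CF        PV=CF/(1+0.0645)^t    t·PV
  1        15.00        14.0911        14.0911
  2        15.00        13.2373        26.4746
  3        15.00        12.4352        37.3057
  4        15.00        11.6818        46.7271
  5        15.00        10.9739        54.8697
  6     1,015.00       697.5768     4,185.4610
  Σ                    759.9962     4,364.9293
Price P = Σ PV = 759.9962.
Macaulay duration = Σ(t·PV) / P = 4,364.9293 / 759.9962 = 5.74336 years.

5.743 years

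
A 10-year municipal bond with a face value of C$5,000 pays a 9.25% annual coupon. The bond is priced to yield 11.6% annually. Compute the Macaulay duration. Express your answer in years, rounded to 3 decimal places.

Periodic yield y = 0.116. Discount each cash flow and weight by its year:
  t   CF        PV=CF/(1+0.116)^t    t·PV
  1       462.50       414.4265       414.4265
  2       462.50       371.3499       742.6999
  3       462.50       332.7508       998.2525
  4       462.50       298.1638     1,192.6553
  5       462.50       267.1719     1,335.8595
  6       462.50       239.4013     1,436.4080
  7       462.50       214.5173     1,501.6213
  8       462.50       192.2198     1,537.7586
  9       462.50       172.2400     1,550.1599
  10    5,462.50     1,822.8440    18,228.4400
  Σ                  4,325.0855    28,938.2815
Price P = Σ PV = 4,325.0855.
Macaulay duration = Σ(t·PV) / P = 28,938.2815 / 4,325.0855 = 6.69080 years.

6.691 years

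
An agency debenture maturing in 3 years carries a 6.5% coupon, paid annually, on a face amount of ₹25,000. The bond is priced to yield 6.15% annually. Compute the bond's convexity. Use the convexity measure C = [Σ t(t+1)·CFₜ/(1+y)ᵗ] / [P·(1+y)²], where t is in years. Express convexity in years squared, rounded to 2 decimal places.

9.81

With y = 0.0615:
  t   CF        PV=CF/(1+0.0615)^t    t·PV        t(t+1)·PV
  1     1,625.00     1,530.8526     1,530.8526       3,061.7051
  2     1,625.00     1,442.1597     2,884.3195       8,652.9585
  3    26,625.00    22,260.2286    66,780.6859     267,122.7438
  Σ                 25,233.2410    71,195.8580     278,837.4074
P = 25,233.2410.
Convexity = Σ t(t+1)·PV / [P·(1+y)²] = 278,837.4074 / (25,233.2410 × 1.126782) = 9.80704.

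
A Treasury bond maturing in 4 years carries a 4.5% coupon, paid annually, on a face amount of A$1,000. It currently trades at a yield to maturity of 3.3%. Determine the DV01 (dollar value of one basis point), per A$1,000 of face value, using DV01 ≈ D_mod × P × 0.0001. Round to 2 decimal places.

Periodic yield y = 0.033.
  t   CF        PV=CF/(1+0.033)^t    t·PV
  1        45.00        43.5624        43.5624
  2        45.00        42.1708        84.3416
  3        45.00        40.8236       122.4709
  4     1,045.00       917.7302     3,670.9206
  Σ                  1,044.2870     3,921.2956
P = 1,044.2870; D_Mac = 3.75500 yrs; D_mod = 3.63504 yrs.
DV01 ≈ 3.63504 × 1,044.2870 × 0.0001 = 0.379603.

A$0.38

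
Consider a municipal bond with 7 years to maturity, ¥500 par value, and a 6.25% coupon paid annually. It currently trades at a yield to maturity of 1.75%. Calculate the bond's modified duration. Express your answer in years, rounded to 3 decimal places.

Periodic yield y = 0.0175. First find Macaulay duration:
  t   CF        PV=CF/(1+0.0175)^t    t·PV
  1        31.25        30.7125        30.7125
  2        31.25        30.1843        60.3686
  3        31.25        29.6652        88.9955
  4        31.25        29.1550       116.6198
  5        31.25        28.6535       143.2676
  6        31.25        28.1607       168.9642
  7       531.25       470.4983     3,293.4878
  Σ                    647.0294     3,902.4161
P = 647.0294; Macaulay duration = 3,902.4161 / 647.0294 = 6.03128 years.
Modified duration = D_Mac / (1 + y) = 6.03128 / 1.0175 = 5.92755 years.

5.928 years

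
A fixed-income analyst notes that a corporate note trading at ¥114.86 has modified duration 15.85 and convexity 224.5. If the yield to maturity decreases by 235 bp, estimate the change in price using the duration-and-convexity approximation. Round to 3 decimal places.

Duration effect: -D_mod·Δy = -15.85 × (-0.0235) = +0.372475
Convexity effect: ½·C·(Δy)² = 0.5 × 224.5 × (-0.0235)² = +0.0619900625
ΔP/P ≈ +0.372475 + 0.0619900625 = +0.4344650625
ΔP ≈ 114.86 × (+0.4344650625) = +49.90265707875.

+¥49.903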